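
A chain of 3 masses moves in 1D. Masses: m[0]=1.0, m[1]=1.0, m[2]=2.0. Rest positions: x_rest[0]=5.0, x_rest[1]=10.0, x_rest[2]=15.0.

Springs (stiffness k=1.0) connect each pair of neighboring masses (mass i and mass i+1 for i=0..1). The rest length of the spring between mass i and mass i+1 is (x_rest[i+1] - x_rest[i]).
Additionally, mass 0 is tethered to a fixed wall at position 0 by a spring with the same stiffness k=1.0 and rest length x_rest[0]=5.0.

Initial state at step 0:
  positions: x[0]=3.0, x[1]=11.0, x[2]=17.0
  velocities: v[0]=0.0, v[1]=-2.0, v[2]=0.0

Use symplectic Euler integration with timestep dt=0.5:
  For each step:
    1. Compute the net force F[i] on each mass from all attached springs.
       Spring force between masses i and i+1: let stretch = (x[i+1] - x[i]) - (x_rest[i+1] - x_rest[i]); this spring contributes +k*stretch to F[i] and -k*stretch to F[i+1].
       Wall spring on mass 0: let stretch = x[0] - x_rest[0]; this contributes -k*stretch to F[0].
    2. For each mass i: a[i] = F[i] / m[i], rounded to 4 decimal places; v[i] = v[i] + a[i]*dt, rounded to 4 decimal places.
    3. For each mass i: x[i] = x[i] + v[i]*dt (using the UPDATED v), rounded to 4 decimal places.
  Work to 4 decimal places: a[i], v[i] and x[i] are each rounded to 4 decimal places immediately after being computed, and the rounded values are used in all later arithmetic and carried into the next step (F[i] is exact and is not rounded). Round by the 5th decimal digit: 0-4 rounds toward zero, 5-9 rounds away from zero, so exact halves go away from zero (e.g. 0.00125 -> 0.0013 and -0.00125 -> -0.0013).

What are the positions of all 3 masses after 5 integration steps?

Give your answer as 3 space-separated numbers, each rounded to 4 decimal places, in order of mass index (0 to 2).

Step 0: x=[3.0000 11.0000 17.0000] v=[0.0000 -2.0000 0.0000]
Step 1: x=[4.2500 9.5000 16.8750] v=[2.5000 -3.0000 -0.2500]
Step 2: x=[5.7500 8.5313 16.4531] v=[3.0000 -1.9375 -0.8438]
Step 3: x=[6.5079 8.8477 15.6660] v=[1.5157 0.6328 -1.5743]
Step 4: x=[6.2237 10.2838 14.6516] v=[-0.5684 2.8721 -2.0289]
Step 5: x=[5.3986 11.7968 13.7162] v=[-1.6502 3.0260 -1.8709]

Answer: 5.3986 11.7968 13.7162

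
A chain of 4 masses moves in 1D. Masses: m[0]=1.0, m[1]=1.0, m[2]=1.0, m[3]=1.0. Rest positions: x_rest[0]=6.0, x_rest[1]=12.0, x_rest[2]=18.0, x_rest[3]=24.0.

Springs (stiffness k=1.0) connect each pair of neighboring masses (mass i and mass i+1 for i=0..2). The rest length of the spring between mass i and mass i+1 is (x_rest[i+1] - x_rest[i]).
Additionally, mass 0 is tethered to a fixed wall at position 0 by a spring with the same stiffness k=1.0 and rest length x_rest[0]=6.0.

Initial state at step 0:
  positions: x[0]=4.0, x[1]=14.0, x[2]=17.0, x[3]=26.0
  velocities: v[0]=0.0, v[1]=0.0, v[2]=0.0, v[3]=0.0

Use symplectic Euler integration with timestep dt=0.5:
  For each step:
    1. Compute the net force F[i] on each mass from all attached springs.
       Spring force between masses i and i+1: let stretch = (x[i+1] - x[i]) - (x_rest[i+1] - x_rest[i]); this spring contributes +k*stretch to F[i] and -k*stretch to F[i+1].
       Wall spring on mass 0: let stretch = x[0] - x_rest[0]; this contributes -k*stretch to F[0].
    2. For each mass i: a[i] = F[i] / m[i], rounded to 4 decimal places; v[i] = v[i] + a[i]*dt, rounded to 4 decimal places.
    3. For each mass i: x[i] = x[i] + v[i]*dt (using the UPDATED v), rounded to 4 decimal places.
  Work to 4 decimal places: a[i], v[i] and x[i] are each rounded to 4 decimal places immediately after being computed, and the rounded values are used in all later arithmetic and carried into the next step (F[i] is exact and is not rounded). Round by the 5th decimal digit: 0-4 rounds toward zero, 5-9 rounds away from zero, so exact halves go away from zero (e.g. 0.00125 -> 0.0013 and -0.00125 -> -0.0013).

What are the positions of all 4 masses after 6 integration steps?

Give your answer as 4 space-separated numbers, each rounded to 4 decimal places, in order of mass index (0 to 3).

Answer: 5.1497 15.2980 16.2728 24.4033

Derivation:
Step 0: x=[4.0000 14.0000 17.0000 26.0000] v=[0.0000 0.0000 0.0000 0.0000]
Step 1: x=[5.5000 12.2500 18.5000 25.2500] v=[3.0000 -3.5000 3.0000 -1.5000]
Step 2: x=[7.3125 10.3750 20.1250 24.3125] v=[3.6250 -3.7500 3.2500 -1.8750]
Step 3: x=[8.0625 10.1719 20.3594 23.8281] v=[1.5000 -0.4063 0.4688 -0.9688]
Step 4: x=[7.3242 11.9883 18.9141 23.9766] v=[-1.4766 3.6328 -2.8906 0.2969]
Step 5: x=[5.9209 14.3702 17.0030 24.3595] v=[-2.8067 4.7637 -3.8223 0.7657]
Step 6: x=[5.1497 15.2980 16.2728 24.4033] v=[-1.5425 1.8555 -1.4605 0.0875]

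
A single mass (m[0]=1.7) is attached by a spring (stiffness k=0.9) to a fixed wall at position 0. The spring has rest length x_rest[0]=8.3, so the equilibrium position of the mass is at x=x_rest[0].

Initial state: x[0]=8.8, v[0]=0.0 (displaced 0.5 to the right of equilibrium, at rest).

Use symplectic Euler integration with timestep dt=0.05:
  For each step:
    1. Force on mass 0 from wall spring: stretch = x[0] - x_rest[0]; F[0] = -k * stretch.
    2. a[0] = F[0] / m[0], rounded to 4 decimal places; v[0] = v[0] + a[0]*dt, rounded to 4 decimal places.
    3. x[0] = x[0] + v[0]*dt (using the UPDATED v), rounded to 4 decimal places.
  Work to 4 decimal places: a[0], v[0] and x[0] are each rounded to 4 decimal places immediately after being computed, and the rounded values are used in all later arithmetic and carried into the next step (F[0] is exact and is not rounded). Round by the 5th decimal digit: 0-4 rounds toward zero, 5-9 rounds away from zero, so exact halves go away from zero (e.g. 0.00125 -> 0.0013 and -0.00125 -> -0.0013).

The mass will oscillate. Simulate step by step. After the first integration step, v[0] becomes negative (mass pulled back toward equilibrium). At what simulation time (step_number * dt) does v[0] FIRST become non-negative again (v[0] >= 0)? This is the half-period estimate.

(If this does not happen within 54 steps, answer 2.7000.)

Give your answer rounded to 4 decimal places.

Step 0: x=[8.8000] v=[0.0000]
Step 1: x=[8.7993] v=[-0.0132]
Step 2: x=[8.7980] v=[-0.0264]
Step 3: x=[8.7960] v=[-0.0396]
Step 4: x=[8.7934] v=[-0.0527]
Step 5: x=[8.7901] v=[-0.0658]
Step 6: x=[8.7862] v=[-0.0788]
Step 7: x=[8.7816] v=[-0.0917]
Step 8: x=[8.7764] v=[-0.1045]
Step 9: x=[8.7705] v=[-0.1171]
Step 10: x=[8.7640] v=[-0.1296]
Step 11: x=[8.7569] v=[-0.1419]
Step 12: x=[8.7492] v=[-0.1540]
Step 13: x=[8.7409] v=[-0.1659]
Step 14: x=[8.7320] v=[-0.1776]
Step 15: x=[8.7226] v=[-0.1890]
Step 16: x=[8.7126] v=[-0.2002]
Step 17: x=[8.7020] v=[-0.2111]
Step 18: x=[8.6909] v=[-0.2217]
Step 19: x=[8.6793] v=[-0.2320]
Step 20: x=[8.6672] v=[-0.2420]
Step 21: x=[8.6546] v=[-0.2517]
Step 22: x=[8.6415] v=[-0.2611]
Step 23: x=[8.6280] v=[-0.2701]
Step 24: x=[8.6141] v=[-0.2788]
Step 25: x=[8.5997] v=[-0.2871]
Step 26: x=[8.5850] v=[-0.2950]
Step 27: x=[8.5699] v=[-0.3025]
Step 28: x=[8.5544] v=[-0.3096]
Step 29: x=[8.5386] v=[-0.3163]
Step 30: x=[8.5225] v=[-0.3226]
Step 31: x=[8.5061] v=[-0.3285]
Step 32: x=[8.4894] v=[-0.3340]
Step 33: x=[8.4725] v=[-0.3390]
Step 34: x=[8.4553] v=[-0.3436]
Step 35: x=[8.4379] v=[-0.3477]
Step 36: x=[8.4203] v=[-0.3514]
Step 37: x=[8.4026] v=[-0.3546]
Step 38: x=[8.3847] v=[-0.3573]
Step 39: x=[8.3667] v=[-0.3595]
Step 40: x=[8.3486] v=[-0.3613]
Step 41: x=[8.3305] v=[-0.3626]
Step 42: x=[8.3123] v=[-0.3634]
Step 43: x=[8.2941] v=[-0.3637]
Step 44: x=[8.2759] v=[-0.3635]
Step 45: x=[8.2578] v=[-0.3629]
Step 46: x=[8.2397] v=[-0.3618]
Step 47: x=[8.2217] v=[-0.3602]
Step 48: x=[8.2038] v=[-0.3581]
Step 49: x=[8.1860] v=[-0.3556]
Step 50: x=[8.1684] v=[-0.3526]
Step 51: x=[8.1509] v=[-0.3491]
Step 52: x=[8.1336] v=[-0.3452]
Step 53: x=[8.1166] v=[-0.3408]
Step 54: x=[8.0998] v=[-0.3359]
v[0] did not become non-negative within 54 steps; using fallback time=2.7000

Answer: 2.7000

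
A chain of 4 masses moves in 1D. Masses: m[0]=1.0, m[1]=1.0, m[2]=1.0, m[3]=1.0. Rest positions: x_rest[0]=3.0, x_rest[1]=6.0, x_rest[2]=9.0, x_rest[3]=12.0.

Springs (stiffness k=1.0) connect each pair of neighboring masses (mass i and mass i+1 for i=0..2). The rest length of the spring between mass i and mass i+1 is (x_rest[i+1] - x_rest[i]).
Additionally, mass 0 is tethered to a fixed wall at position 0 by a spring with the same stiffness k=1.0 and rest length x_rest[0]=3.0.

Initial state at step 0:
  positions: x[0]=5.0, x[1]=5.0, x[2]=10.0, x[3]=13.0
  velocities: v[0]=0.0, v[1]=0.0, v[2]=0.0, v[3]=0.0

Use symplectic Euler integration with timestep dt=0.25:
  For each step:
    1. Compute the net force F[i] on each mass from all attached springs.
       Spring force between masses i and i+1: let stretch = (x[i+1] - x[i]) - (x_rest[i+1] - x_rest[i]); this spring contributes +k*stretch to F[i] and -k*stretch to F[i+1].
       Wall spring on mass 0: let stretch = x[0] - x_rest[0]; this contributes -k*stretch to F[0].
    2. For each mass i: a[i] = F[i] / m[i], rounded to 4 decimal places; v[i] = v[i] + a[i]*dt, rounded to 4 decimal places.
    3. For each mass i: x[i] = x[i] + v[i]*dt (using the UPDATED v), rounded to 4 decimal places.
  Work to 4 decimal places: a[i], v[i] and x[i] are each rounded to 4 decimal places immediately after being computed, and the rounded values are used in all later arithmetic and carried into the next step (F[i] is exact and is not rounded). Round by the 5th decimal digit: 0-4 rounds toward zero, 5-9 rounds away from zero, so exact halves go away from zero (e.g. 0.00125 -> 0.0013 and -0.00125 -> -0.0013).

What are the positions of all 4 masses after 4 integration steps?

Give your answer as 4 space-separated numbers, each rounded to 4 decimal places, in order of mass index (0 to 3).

Step 0: x=[5.0000 5.0000 10.0000 13.0000] v=[0.0000 0.0000 0.0000 0.0000]
Step 1: x=[4.6875 5.3125 9.8750 13.0000] v=[-1.2500 1.2500 -0.5000 0.0000]
Step 2: x=[4.1211 5.8711 9.6602 12.9922] v=[-2.2656 2.2344 -0.8594 -0.0313]
Step 3: x=[3.4065 6.5572 9.4168 12.9636] v=[-2.8584 2.7442 -0.9737 -0.1143]
Step 4: x=[2.6759 7.2251 9.2163 12.9009] v=[-2.9224 2.6714 -0.8019 -0.2510]

Answer: 2.6759 7.2251 9.2163 12.9009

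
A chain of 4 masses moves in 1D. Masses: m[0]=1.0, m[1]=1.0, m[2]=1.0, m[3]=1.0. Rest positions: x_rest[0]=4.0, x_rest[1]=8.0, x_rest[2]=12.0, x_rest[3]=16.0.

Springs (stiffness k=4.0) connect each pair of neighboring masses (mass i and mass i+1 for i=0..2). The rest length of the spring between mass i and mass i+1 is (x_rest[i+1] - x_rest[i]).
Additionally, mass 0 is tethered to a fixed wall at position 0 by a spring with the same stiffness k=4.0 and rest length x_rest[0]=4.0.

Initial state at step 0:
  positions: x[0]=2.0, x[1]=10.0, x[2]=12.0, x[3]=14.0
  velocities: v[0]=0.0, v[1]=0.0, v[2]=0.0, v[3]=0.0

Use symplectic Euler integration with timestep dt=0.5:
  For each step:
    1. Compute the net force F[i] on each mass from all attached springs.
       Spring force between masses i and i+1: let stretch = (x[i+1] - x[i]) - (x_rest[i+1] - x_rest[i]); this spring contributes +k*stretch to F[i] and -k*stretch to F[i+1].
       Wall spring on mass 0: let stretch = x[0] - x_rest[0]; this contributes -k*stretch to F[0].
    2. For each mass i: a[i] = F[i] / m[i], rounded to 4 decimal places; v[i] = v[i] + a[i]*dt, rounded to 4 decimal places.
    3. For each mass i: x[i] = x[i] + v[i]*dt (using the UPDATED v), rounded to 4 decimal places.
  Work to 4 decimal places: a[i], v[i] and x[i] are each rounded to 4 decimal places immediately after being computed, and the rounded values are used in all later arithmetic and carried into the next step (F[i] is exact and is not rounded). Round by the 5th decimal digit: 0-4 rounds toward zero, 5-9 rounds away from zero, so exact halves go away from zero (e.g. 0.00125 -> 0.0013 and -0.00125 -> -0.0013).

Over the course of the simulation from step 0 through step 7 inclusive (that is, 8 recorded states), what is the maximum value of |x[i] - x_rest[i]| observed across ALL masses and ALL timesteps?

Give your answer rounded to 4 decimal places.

Step 0: x=[2.0000 10.0000 12.0000 14.0000] v=[0.0000 0.0000 0.0000 0.0000]
Step 1: x=[8.0000 4.0000 12.0000 16.0000] v=[12.0000 -12.0000 0.0000 4.0000]
Step 2: x=[2.0000 10.0000 8.0000 18.0000] v=[-12.0000 12.0000 -8.0000 4.0000]
Step 3: x=[2.0000 6.0000 16.0000 14.0000] v=[0.0000 -8.0000 16.0000 -8.0000]
Step 4: x=[4.0000 8.0000 12.0000 16.0000] v=[4.0000 4.0000 -8.0000 4.0000]
Step 5: x=[6.0000 10.0000 8.0000 18.0000] v=[4.0000 4.0000 -8.0000 4.0000]
Step 6: x=[6.0000 6.0000 16.0000 14.0000] v=[0.0000 -8.0000 16.0000 -8.0000]
Step 7: x=[0.0000 12.0000 12.0000 16.0000] v=[-12.0000 12.0000 -8.0000 4.0000]
Max displacement = 4.0000

Answer: 4.0000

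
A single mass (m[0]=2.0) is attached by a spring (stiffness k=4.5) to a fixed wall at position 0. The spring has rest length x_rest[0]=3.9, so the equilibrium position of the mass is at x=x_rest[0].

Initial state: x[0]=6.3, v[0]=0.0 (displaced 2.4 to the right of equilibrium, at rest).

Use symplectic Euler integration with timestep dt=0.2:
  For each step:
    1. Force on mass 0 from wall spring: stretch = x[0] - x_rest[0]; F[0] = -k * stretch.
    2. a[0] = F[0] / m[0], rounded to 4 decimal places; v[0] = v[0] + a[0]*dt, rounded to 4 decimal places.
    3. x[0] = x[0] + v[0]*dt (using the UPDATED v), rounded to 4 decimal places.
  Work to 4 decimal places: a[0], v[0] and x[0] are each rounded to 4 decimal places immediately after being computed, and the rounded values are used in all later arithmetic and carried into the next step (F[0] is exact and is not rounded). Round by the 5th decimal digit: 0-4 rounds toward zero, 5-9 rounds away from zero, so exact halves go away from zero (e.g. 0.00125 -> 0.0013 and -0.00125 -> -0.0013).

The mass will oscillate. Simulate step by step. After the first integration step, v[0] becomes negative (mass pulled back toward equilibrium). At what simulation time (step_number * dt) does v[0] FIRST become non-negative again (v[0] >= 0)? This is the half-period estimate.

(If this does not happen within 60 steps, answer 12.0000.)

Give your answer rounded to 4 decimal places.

Answer: 2.2000

Derivation:
Step 0: x=[6.3000] v=[0.0000]
Step 1: x=[6.0840] v=[-1.0800]
Step 2: x=[5.6714] v=[-2.0628]
Step 3: x=[5.0994] v=[-2.8599]
Step 4: x=[4.4195] v=[-3.3996]
Step 5: x=[3.6928] v=[-3.6334]
Step 6: x=[2.9848] v=[-3.5402]
Step 7: x=[2.3591] v=[-3.1284]
Step 8: x=[1.8721] v=[-2.4350]
Step 9: x=[1.5676] v=[-1.5224]
Step 10: x=[1.4730] v=[-0.4728]
Step 11: x=[1.5969] v=[0.6194]
First v>=0 after going negative at step 11, time=2.2000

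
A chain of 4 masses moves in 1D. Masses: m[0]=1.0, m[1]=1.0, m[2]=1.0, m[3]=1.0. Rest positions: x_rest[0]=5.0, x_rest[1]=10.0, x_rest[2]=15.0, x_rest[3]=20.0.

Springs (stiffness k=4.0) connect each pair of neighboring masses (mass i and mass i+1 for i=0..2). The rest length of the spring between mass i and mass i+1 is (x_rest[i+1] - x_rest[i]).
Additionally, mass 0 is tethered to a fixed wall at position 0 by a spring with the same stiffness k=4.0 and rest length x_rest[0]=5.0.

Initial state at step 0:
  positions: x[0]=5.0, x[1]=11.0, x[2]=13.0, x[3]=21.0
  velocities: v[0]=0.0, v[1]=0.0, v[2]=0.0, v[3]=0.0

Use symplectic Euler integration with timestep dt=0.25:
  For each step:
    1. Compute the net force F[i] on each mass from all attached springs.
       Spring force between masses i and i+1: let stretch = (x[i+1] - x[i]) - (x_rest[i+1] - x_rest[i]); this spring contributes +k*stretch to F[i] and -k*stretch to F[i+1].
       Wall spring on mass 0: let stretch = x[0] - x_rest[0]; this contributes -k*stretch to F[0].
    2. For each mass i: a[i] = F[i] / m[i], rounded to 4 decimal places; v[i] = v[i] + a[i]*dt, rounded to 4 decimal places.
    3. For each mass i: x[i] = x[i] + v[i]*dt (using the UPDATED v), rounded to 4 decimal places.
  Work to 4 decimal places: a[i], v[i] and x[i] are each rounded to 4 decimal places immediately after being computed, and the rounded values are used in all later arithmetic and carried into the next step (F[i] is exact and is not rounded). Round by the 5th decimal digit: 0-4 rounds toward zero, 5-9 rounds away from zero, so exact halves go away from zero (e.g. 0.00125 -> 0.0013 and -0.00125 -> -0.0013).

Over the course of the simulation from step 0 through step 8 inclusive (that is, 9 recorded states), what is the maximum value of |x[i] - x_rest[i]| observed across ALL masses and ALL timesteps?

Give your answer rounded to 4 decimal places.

Answer: 2.0313

Derivation:
Step 0: x=[5.0000 11.0000 13.0000 21.0000] v=[0.0000 0.0000 0.0000 0.0000]
Step 1: x=[5.2500 10.0000 14.5000 20.2500] v=[1.0000 -4.0000 6.0000 -3.0000]
Step 2: x=[5.3750 8.9375 16.3125 19.3125] v=[0.5000 -4.2500 7.2500 -3.7500]
Step 3: x=[5.0469 8.8281 17.0313 18.8750] v=[-1.3125 -0.4375 2.8750 -1.7500]
Step 4: x=[4.4024 9.8242 16.1602 19.2266] v=[-2.5782 3.9845 -3.4845 1.4063]
Step 5: x=[4.0127 11.0489 14.4717 20.0616] v=[-1.5588 4.8987 -6.7541 3.3399]
Step 6: x=[4.3789 11.3702 13.3250 20.7491] v=[1.4647 1.2853 -4.5870 2.7500]
Step 7: x=[5.3982 10.4324 13.5456 20.8306] v=[4.0771 -3.7512 0.8823 0.3259]
Step 8: x=[6.3265 9.0144 14.8091 20.3408] v=[3.7131 -5.6722 5.0541 -1.9591]
Max displacement = 2.0313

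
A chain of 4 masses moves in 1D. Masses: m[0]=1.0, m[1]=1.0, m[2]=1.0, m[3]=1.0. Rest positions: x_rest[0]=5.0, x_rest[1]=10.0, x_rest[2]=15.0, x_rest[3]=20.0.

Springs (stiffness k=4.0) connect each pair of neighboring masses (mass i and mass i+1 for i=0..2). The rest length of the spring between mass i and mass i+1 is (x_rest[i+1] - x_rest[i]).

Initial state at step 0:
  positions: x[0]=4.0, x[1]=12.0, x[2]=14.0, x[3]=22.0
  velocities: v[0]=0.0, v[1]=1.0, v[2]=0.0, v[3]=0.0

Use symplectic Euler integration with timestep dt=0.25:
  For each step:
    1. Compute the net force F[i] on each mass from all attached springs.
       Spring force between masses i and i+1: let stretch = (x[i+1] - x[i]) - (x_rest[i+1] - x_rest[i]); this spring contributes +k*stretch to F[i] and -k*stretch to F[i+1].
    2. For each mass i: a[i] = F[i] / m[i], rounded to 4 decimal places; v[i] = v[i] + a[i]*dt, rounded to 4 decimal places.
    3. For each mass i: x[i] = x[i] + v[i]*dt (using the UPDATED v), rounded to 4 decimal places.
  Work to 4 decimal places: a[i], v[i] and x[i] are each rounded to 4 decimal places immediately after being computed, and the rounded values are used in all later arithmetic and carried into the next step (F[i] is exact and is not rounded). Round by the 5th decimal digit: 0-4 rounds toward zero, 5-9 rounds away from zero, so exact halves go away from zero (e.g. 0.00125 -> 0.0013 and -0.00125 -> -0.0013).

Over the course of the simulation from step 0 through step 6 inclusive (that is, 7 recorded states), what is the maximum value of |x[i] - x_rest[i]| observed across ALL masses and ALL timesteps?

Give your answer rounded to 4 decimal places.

Step 0: x=[4.0000 12.0000 14.0000 22.0000] v=[0.0000 1.0000 0.0000 0.0000]
Step 1: x=[4.7500 10.7500 15.5000 21.2500] v=[3.0000 -5.0000 6.0000 -3.0000]
Step 2: x=[5.7500 9.1875 17.2500 20.3125] v=[4.0000 -6.2500 7.0000 -3.7500]
Step 3: x=[6.3594 8.7813 17.7500 19.8594] v=[2.4375 -1.6250 2.0000 -1.8125]
Step 4: x=[6.3243 10.0118 16.5352 20.1289] v=[-0.1406 4.9218 -4.8593 1.0781]
Step 5: x=[5.9610 11.9512 14.5880 20.7500] v=[-1.4531 7.7577 -7.7890 2.4844]
Step 6: x=[5.8453 13.0523 13.5221 21.0806] v=[-0.4629 4.4043 -4.2638 1.3224]
Max displacement = 3.0523

Answer: 3.0523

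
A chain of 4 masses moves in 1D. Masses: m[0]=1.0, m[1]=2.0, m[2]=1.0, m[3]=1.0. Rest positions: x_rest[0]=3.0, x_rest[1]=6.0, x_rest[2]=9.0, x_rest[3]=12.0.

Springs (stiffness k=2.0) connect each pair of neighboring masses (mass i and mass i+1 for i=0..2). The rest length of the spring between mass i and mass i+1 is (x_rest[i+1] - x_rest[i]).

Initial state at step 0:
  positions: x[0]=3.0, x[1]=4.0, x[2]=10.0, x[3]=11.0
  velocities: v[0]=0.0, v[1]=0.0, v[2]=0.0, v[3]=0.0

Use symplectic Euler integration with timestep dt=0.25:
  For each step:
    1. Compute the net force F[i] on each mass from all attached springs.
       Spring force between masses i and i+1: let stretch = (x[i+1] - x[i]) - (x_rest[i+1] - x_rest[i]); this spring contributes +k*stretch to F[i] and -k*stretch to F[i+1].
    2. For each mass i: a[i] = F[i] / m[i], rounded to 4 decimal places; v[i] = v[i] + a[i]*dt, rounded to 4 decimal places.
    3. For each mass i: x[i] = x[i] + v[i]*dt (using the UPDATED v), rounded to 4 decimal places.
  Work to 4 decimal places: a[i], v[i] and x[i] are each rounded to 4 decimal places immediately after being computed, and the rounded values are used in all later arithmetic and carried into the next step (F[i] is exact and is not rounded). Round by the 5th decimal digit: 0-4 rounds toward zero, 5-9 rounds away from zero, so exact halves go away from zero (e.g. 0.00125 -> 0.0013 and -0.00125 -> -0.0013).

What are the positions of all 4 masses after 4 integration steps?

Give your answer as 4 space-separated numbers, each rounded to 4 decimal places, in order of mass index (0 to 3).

Step 0: x=[3.0000 4.0000 10.0000 11.0000] v=[0.0000 0.0000 0.0000 0.0000]
Step 1: x=[2.7500 4.3125 9.3750 11.2500] v=[-1.0000 1.2500 -2.5000 1.0000]
Step 2: x=[2.3203 4.8438 8.3516 11.6406] v=[-1.7188 2.1250 -4.0938 1.5625]
Step 3: x=[1.8310 5.4366 7.3008 11.9951] v=[-1.9571 2.3711 -4.2032 1.4180]
Step 4: x=[1.4174 5.9206 6.6038 12.1378] v=[-1.6543 1.9358 -2.7882 0.5709]

Answer: 1.4174 5.9206 6.6038 12.1378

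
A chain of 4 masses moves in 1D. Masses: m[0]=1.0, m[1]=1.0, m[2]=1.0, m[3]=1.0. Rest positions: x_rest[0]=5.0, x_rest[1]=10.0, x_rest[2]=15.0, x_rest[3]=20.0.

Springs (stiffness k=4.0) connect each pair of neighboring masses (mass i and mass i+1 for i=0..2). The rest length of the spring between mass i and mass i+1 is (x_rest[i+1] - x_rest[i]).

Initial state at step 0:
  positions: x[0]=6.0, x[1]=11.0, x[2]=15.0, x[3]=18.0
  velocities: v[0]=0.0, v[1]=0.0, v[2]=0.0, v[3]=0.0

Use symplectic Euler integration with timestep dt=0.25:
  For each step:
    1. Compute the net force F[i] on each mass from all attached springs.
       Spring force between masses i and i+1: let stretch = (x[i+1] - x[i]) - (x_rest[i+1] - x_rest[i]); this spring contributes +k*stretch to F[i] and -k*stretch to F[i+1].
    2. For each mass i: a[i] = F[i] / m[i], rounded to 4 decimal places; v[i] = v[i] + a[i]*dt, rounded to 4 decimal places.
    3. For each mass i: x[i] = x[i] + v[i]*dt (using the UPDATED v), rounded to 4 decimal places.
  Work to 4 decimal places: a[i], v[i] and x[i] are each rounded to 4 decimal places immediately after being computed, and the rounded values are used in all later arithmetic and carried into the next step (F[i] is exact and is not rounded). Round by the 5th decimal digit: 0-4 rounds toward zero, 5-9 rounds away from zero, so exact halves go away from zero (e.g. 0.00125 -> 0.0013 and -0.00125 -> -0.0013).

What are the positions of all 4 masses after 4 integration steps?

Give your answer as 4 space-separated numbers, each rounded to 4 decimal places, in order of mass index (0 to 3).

Step 0: x=[6.0000 11.0000 15.0000 18.0000] v=[0.0000 0.0000 0.0000 0.0000]
Step 1: x=[6.0000 10.7500 14.7500 18.5000] v=[0.0000 -1.0000 -1.0000 2.0000]
Step 2: x=[5.9375 10.3125 14.4375 19.3125] v=[-0.2500 -1.7500 -1.2500 3.2500]
Step 3: x=[5.7188 9.8125 14.3125 20.1563] v=[-0.8750 -2.0000 -0.5000 3.3750]
Step 4: x=[5.2735 9.4141 14.5235 20.7891] v=[-1.7813 -1.5937 0.8438 2.5312]

Answer: 5.2735 9.4141 14.5235 20.7891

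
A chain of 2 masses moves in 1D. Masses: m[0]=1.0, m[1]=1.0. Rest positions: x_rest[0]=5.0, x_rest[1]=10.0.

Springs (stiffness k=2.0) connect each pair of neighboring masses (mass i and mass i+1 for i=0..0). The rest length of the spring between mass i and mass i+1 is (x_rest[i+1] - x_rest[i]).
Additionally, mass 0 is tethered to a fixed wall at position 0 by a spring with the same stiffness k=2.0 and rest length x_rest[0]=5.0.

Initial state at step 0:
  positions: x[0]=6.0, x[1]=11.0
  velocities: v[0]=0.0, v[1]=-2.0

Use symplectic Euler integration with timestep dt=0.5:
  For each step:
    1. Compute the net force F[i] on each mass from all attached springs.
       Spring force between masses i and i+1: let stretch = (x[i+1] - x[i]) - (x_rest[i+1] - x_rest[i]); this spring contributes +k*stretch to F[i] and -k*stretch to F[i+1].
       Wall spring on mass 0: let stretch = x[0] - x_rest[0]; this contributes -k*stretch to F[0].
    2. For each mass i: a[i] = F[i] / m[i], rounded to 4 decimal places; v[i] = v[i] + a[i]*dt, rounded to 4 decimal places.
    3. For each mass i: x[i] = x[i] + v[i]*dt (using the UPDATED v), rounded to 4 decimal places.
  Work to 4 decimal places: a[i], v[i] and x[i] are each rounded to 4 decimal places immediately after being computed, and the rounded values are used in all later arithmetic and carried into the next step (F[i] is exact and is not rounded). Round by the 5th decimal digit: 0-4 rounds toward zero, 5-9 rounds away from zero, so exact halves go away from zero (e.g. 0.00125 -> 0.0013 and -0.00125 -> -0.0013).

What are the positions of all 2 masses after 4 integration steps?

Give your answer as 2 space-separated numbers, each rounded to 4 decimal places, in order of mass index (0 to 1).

Answer: 3.4375 8.0000

Derivation:
Step 0: x=[6.0000 11.0000] v=[0.0000 -2.0000]
Step 1: x=[5.5000 10.0000] v=[-1.0000 -2.0000]
Step 2: x=[4.5000 9.2500] v=[-2.0000 -1.5000]
Step 3: x=[3.6250 8.6250] v=[-1.7500 -1.2500]
Step 4: x=[3.4375 8.0000] v=[-0.3750 -1.2500]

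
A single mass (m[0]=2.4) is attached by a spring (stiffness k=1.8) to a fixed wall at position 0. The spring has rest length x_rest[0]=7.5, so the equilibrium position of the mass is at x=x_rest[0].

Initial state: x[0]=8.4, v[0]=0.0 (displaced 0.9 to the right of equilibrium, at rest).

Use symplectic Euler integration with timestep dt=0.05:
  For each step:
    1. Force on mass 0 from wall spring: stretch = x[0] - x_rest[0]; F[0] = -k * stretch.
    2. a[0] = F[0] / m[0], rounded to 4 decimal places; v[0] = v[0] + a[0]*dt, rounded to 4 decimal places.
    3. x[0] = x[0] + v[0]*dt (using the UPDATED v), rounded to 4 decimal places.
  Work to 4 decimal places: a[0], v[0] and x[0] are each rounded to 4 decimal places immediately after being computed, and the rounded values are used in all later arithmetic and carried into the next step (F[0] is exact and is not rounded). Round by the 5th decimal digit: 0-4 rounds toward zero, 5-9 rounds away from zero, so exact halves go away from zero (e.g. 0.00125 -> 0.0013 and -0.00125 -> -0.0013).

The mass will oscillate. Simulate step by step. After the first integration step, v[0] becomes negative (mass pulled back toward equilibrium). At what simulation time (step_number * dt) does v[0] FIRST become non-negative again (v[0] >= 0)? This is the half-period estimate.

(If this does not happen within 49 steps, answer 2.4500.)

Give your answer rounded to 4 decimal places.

Answer: 2.4500

Derivation:
Step 0: x=[8.4000] v=[0.0000]
Step 1: x=[8.3983] v=[-0.0338]
Step 2: x=[8.3949] v=[-0.0675]
Step 3: x=[8.3898] v=[-0.1011]
Step 4: x=[8.3831] v=[-0.1345]
Step 5: x=[8.3747] v=[-0.1676]
Step 6: x=[8.3647] v=[-0.2004]
Step 7: x=[8.3531] v=[-0.2328]
Step 8: x=[8.3399] v=[-0.2648]
Step 9: x=[8.3251] v=[-0.2963]
Step 10: x=[8.3087] v=[-0.3272]
Step 11: x=[8.2908] v=[-0.3575]
Step 12: x=[8.2714] v=[-0.3872]
Step 13: x=[8.2506] v=[-0.4161]
Step 14: x=[8.2284] v=[-0.4443]
Step 15: x=[8.2048] v=[-0.4716]
Step 16: x=[8.1799] v=[-0.4980]
Step 17: x=[8.1537] v=[-0.5235]
Step 18: x=[8.1263] v=[-0.5480]
Step 19: x=[8.0977] v=[-0.5715]
Step 20: x=[8.0680] v=[-0.5939]
Step 21: x=[8.0372] v=[-0.6152]
Step 22: x=[8.0054] v=[-0.6353]
Step 23: x=[7.9727] v=[-0.6543]
Step 24: x=[7.9391] v=[-0.6720]
Step 25: x=[7.9047] v=[-0.6885]
Step 26: x=[7.8695] v=[-0.7037]
Step 27: x=[7.8336] v=[-0.7176]
Step 28: x=[7.7971] v=[-0.7301]
Step 29: x=[7.7600] v=[-0.7412]
Step 30: x=[7.7225] v=[-0.7510]
Step 31: x=[7.6845] v=[-0.7593]
Step 32: x=[7.6462] v=[-0.7662]
Step 33: x=[7.6076] v=[-0.7717]
Step 34: x=[7.5688] v=[-0.7757]
Step 35: x=[7.5299] v=[-0.7783]
Step 36: x=[7.4909] v=[-0.7794]
Step 37: x=[7.4519] v=[-0.7791]
Step 38: x=[7.4130] v=[-0.7773]
Step 39: x=[7.3743] v=[-0.7740]
Step 40: x=[7.3358] v=[-0.7693]
Step 41: x=[7.2976] v=[-0.7631]
Step 42: x=[7.2598] v=[-0.7555]
Step 43: x=[7.2225] v=[-0.7465]
Step 44: x=[7.1857] v=[-0.7361]
Step 45: x=[7.1495] v=[-0.7243]
Step 46: x=[7.1139] v=[-0.7112]
Step 47: x=[7.0791] v=[-0.6967]
Step 48: x=[7.0451] v=[-0.6809]
Step 49: x=[7.0119] v=[-0.6638]
v[0] did not become non-negative within 49 steps; using fallback time=2.4500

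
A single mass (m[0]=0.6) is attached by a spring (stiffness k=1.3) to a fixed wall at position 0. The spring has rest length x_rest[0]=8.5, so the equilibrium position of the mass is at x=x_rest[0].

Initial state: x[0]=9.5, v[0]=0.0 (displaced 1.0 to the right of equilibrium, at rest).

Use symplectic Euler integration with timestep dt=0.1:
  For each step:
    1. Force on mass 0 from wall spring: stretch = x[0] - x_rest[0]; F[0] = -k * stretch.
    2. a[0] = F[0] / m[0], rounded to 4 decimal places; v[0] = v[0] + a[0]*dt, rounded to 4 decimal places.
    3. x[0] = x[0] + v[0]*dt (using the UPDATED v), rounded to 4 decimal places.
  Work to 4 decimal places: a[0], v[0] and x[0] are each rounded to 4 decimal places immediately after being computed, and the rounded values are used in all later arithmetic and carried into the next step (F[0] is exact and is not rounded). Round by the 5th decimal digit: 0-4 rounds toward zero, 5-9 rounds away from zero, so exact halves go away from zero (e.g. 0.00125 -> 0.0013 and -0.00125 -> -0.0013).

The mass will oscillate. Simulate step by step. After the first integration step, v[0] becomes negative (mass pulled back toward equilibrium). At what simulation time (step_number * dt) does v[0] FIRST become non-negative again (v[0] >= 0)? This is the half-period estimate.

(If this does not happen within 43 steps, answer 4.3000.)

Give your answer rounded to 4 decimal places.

Answer: 2.2000

Derivation:
Step 0: x=[9.5000] v=[0.0000]
Step 1: x=[9.4783] v=[-0.2167]
Step 2: x=[9.4354] v=[-0.4287]
Step 3: x=[9.3723] v=[-0.6314]
Step 4: x=[9.2903] v=[-0.8204]
Step 5: x=[9.1911] v=[-0.9916]
Step 6: x=[9.0770] v=[-1.1413]
Step 7: x=[8.9504] v=[-1.2663]
Step 8: x=[8.8140] v=[-1.3639]
Step 9: x=[8.6708] v=[-1.4319]
Step 10: x=[8.5239] v=[-1.4689]
Step 11: x=[8.3765] v=[-1.4741]
Step 12: x=[8.2318] v=[-1.4473]
Step 13: x=[8.0929] v=[-1.3892]
Step 14: x=[7.9628] v=[-1.3010]
Step 15: x=[7.8443] v=[-1.1846]
Step 16: x=[7.7401] v=[-1.0425]
Step 17: x=[7.6523] v=[-0.8779]
Step 18: x=[7.5829] v=[-0.6942]
Step 19: x=[7.5334] v=[-0.4955]
Step 20: x=[7.5048] v=[-0.2861]
Step 21: x=[7.4978] v=[-0.0705]
Step 22: x=[7.5125] v=[0.1466]
First v>=0 after going negative at step 22, time=2.2000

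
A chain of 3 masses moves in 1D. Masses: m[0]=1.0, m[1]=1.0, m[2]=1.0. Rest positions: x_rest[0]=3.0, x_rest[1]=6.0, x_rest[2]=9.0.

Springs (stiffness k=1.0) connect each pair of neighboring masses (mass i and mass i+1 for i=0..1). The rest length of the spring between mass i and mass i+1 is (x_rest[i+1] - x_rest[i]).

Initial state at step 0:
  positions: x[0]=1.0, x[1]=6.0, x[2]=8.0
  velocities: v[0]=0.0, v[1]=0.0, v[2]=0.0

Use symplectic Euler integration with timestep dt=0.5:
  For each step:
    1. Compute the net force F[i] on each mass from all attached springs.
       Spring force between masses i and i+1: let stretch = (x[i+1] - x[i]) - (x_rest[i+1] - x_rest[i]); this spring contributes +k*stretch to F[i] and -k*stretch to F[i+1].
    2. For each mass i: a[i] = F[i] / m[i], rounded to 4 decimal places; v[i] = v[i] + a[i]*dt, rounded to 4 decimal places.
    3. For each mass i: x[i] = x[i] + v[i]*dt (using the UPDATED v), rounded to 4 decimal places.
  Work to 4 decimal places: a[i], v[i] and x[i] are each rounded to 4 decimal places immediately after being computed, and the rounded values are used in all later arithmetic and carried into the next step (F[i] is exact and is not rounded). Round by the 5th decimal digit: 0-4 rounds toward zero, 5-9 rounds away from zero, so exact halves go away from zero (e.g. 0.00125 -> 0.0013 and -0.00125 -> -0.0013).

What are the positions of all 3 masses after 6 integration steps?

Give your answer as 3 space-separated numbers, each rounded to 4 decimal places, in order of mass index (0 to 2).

Answer: 2.0144 5.9935 6.9922

Derivation:
Step 0: x=[1.0000 6.0000 8.0000] v=[0.0000 0.0000 0.0000]
Step 1: x=[1.5000 5.2500 8.2500] v=[1.0000 -1.5000 0.5000]
Step 2: x=[2.1875 4.3125 8.5000] v=[1.3750 -1.8750 0.5000]
Step 3: x=[2.6563 3.8906 8.4531] v=[0.9375 -0.8438 -0.0938]
Step 4: x=[2.6837 4.3008 8.0156] v=[0.0547 0.8203 -0.8751]
Step 5: x=[2.3653 5.2354 7.3994] v=[-0.6368 1.8692 -1.2325]
Step 6: x=[2.0144 5.9935 6.9922] v=[-0.7018 1.5162 -0.8145]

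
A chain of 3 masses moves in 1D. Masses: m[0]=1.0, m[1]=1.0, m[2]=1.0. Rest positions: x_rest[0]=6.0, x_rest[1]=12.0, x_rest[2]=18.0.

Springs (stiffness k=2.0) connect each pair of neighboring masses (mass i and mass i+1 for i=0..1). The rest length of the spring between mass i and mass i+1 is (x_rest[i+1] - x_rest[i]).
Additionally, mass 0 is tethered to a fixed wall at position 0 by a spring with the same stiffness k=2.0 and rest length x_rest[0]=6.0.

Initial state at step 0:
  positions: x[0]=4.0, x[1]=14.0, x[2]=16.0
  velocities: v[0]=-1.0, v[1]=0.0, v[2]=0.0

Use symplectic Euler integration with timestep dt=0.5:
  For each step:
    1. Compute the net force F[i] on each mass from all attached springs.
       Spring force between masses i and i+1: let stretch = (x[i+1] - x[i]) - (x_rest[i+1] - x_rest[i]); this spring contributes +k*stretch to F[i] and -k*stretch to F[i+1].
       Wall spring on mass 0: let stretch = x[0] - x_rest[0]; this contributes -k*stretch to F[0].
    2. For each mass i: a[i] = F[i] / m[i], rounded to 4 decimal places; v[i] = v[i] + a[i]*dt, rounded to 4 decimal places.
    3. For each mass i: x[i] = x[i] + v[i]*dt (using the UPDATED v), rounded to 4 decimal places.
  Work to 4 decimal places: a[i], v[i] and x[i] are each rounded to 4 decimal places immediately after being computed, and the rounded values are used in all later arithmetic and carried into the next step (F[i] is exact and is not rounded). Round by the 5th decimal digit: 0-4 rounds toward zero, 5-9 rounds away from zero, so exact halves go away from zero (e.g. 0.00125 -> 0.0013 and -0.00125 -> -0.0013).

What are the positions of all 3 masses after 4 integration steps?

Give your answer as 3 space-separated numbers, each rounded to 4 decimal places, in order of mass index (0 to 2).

Step 0: x=[4.0000 14.0000 16.0000] v=[-1.0000 0.0000 0.0000]
Step 1: x=[6.5000 10.0000 18.0000] v=[5.0000 -8.0000 4.0000]
Step 2: x=[7.5000 8.2500 19.0000] v=[2.0000 -3.5000 2.0000]
Step 3: x=[5.1250 11.5000 17.6250] v=[-4.7500 6.5000 -2.7500]
Step 4: x=[3.3750 14.6250 16.1875] v=[-3.5000 6.2500 -2.8750]

Answer: 3.3750 14.6250 16.1875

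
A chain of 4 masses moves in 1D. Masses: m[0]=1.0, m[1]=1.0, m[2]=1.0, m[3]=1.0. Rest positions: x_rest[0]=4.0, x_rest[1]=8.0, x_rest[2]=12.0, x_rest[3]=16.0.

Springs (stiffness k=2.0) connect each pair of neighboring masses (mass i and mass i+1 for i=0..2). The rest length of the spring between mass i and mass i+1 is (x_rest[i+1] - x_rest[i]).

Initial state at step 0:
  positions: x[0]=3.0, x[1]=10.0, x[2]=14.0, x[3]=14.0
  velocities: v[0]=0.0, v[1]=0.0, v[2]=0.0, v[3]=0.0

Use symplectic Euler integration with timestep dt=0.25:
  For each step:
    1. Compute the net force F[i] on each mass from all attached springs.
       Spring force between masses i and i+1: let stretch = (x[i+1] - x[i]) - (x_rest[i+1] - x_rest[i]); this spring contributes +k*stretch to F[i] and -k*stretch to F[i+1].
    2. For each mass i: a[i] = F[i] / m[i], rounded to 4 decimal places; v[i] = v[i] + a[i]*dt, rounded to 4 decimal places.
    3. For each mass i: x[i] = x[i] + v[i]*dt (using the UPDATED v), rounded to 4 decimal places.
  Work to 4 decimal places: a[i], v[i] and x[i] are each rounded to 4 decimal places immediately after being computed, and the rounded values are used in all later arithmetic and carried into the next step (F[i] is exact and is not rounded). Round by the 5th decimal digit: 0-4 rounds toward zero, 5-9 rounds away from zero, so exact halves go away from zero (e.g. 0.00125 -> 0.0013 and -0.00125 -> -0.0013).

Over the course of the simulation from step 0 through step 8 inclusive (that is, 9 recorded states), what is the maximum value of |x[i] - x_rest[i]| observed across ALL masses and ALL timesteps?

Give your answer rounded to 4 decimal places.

Step 0: x=[3.0000 10.0000 14.0000 14.0000] v=[0.0000 0.0000 0.0000 0.0000]
Step 1: x=[3.3750 9.6250 13.5000 14.5000] v=[1.5000 -1.5000 -2.0000 2.0000]
Step 2: x=[4.0313 8.9531 12.6406 15.3750] v=[2.6250 -2.6875 -3.4375 3.5000]
Step 3: x=[4.8028 8.1269 11.6621 16.4082] v=[3.0859 -3.3047 -3.9141 4.1328]
Step 4: x=[5.4898 7.3271 10.8349 17.3482] v=[2.7480 -3.1992 -3.3087 3.7598]
Step 5: x=[5.9065 6.7361 10.3834 17.9740] v=[1.6667 -2.3640 -1.8060 2.5032]
Step 6: x=[5.9269 6.4973 10.4248 18.1510] v=[0.0815 -0.9552 0.1657 0.7079]
Step 7: x=[5.5186 6.6782 10.9411 17.8622] v=[-1.6333 0.7234 2.0651 -1.1552]
Step 8: x=[4.7552 7.2470 11.7897 17.2083] v=[-3.0535 2.2751 3.3942 -2.6158]
Max displacement = 2.1510

Answer: 2.1510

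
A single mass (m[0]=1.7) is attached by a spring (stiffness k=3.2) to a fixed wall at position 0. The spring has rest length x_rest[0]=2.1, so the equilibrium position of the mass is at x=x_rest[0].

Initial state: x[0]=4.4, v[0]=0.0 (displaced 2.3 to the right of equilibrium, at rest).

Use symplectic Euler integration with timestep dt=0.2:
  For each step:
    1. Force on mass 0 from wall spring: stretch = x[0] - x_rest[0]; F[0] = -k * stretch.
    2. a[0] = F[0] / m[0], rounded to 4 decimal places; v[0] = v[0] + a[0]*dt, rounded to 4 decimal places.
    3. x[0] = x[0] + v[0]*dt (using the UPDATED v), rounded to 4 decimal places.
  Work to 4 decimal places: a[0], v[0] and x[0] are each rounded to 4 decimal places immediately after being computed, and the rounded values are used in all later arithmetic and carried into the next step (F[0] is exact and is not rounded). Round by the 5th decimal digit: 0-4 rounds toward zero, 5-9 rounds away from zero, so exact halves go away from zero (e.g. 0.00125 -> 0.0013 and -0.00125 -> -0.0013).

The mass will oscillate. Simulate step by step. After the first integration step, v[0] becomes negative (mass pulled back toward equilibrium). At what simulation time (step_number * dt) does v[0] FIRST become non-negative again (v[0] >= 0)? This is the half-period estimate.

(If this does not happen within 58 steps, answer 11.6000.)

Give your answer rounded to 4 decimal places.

Answer: 2.4000

Derivation:
Step 0: x=[4.4000] v=[0.0000]
Step 1: x=[4.2268] v=[-0.8659]
Step 2: x=[3.8935] v=[-1.6666]
Step 3: x=[3.4251] v=[-2.3418]
Step 4: x=[2.8570] v=[-2.8407]
Step 5: x=[2.2319] v=[-3.1257]
Step 6: x=[1.5968] v=[-3.1754]
Step 7: x=[0.9996] v=[-2.9860]
Step 8: x=[0.4853] v=[-2.5717]
Step 9: x=[0.0925] v=[-1.9638]
Step 10: x=[-0.1491] v=[-1.2080]
Step 11: x=[-0.2214] v=[-0.3613]
Step 12: x=[-0.1189] v=[0.5126]
First v>=0 after going negative at step 12, time=2.4000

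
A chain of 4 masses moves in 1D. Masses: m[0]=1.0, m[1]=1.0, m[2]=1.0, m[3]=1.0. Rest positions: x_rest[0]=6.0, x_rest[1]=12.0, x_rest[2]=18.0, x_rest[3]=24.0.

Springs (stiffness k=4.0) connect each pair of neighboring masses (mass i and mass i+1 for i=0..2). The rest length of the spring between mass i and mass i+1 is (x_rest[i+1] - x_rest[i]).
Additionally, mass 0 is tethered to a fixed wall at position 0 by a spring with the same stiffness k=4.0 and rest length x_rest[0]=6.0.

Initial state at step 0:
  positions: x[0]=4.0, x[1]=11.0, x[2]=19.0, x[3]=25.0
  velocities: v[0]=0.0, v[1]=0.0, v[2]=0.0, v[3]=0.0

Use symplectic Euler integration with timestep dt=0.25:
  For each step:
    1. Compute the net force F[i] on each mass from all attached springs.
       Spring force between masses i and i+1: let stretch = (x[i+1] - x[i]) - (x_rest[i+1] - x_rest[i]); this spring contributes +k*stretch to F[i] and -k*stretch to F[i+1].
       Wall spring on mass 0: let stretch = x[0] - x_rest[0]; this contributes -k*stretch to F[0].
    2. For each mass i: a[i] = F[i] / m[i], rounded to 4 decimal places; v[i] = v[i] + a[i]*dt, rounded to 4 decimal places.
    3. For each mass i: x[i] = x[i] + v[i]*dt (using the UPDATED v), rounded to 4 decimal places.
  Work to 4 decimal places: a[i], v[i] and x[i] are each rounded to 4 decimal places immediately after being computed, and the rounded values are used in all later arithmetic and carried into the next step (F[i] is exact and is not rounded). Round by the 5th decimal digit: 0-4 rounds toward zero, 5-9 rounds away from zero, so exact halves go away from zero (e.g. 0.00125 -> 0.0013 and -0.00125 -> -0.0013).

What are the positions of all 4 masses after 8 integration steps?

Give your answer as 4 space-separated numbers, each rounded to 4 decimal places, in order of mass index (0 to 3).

Answer: 5.7247 12.9014 18.6862 22.9535

Derivation:
Step 0: x=[4.0000 11.0000 19.0000 25.0000] v=[0.0000 0.0000 0.0000 0.0000]
Step 1: x=[4.7500 11.2500 18.5000 25.0000] v=[3.0000 1.0000 -2.0000 0.0000]
Step 2: x=[5.9375 11.6875 17.8125 24.8750] v=[4.7500 1.7500 -2.7500 -0.5000]
Step 3: x=[7.0781 12.2188 17.3594 24.4844] v=[4.5625 2.1250 -1.8125 -1.5625]
Step 4: x=[7.7344 12.7500 17.4024 23.8125] v=[2.6251 2.1249 0.1719 -2.6875]
Step 5: x=[7.7110 13.1904 17.8848 23.0381] v=[-0.0937 1.7617 1.9296 -3.0976]
Step 6: x=[7.1297 13.4346 18.4819 22.4754] v=[-2.3253 0.9767 2.3885 -2.2509]
Step 7: x=[6.3422 13.3644 18.8156 22.4143] v=[-3.1501 -0.2809 1.3347 -0.2444]
Step 8: x=[5.7247 12.9014 18.6862 22.9535] v=[-2.4701 -1.8519 -0.5178 2.1569]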